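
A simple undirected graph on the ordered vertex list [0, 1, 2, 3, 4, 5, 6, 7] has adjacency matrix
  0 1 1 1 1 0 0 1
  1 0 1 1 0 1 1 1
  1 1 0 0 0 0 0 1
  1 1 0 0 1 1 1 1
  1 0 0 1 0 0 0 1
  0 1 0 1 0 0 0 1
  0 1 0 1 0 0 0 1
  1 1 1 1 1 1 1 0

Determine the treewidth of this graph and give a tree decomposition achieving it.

Treewidth 3.
One optimal decomposition is:
Bags: B1 = {0, 1, 2, 7}  B2 = {0, 1, 3, 7}  B3 = {0, 3, 4, 7}  B4 = {1, 3, 5, 7}  B5 = {1, 3, 6, 7}
Tree: B1–B2, B2–B3, B2–B4, B2–B5

Every bag has size at most 4, so the width is 4 − 1 = 3 and tw(G) ≤ 3. Conversely, {0, 1, 2, 7} is a clique of size 4, and the vertices of any clique must share a bag in every tree decomposition; so some bag has ≥ 4 vertices and tw(G) ≥ 3. Combining the bounds, tw(G) = 3.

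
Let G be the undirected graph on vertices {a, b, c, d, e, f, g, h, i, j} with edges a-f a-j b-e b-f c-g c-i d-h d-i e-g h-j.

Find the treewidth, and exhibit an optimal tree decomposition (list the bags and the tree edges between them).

Every bag has size at most 3, so the width is 3 − 1 = 2 and tw(G) ≤ 2. Since a–f–b–e–g–c–i–d–h–j–a is a cycle in G, G is not acyclic. Forests are exactly the graphs of treewidth ≤ 1, so tw(G) ≥ 2. The upper and lower bounds meet at 2, so that is the treewidth.

Treewidth 2.
One such decomposition:
Bags: B1 = {a, b, f}  B2 = {a, b, e}  B3 = {a, e, g}  B4 = {a, c, g}  B5 = {a, c, i}  B6 = {a, d, i}  B7 = {a, d, h}  B8 = {a, h, j}
Tree: B1–B2, B2–B3, B3–B4, B4–B5, B5–B6, B6–B7, B7–B8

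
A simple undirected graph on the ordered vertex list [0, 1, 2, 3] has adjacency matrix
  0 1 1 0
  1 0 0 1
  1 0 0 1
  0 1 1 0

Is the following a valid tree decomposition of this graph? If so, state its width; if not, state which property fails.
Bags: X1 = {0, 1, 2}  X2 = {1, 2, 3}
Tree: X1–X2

Yes; width 2.

Every vertex of G appears in some bag (union = {0, 1, 2, 3}); every edge is covered by a bag; and for each vertex v the set of bags containing v is connected in the bag tree. The decomposition is therefore valid. The largest bag has 3 vertices, so the width is 2.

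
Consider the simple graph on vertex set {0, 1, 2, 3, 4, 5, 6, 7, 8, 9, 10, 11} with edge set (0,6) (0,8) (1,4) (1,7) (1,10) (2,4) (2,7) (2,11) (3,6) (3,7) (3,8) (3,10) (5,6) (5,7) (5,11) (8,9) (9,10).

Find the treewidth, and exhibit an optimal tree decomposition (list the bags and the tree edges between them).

The largest bag has 4 vertices, giving width 3; this decomposition certifies tw(G) ≤ 3. For the lower bound: the 4 vertex sets {2,4,11}, {5}, {7}, {1,3,6,10} are disjoint, each induces a connected subgraph, and every pair is joined by at least one edge of G. Contracting each set to a single vertex therefore yields K_{4} as a minor, and since treewidth is minor-monotone, tw(G) ≥ tw(K_{4}) = 3. Therefore the treewidth is 3.

Treewidth 3.
One optimal decomposition is:
Bags: B1 = {2, 4, 5, 11}  B2 = {2, 4, 5, 7}  B3 = {1, 4, 5, 7}  B4 = {1, 5, 6, 7}  B5 = {1, 3, 6, 7}  B6 = {1, 3, 6, 10}  B7 = {0, 3, 6, 10}  B8 = {0, 3, 8, 10}  B9 = {0, 8, 9, 10}
Tree: B1–B2, B2–B3, B3–B4, B4–B5, B5–B6, B6–B7, B7–B8, B8–B9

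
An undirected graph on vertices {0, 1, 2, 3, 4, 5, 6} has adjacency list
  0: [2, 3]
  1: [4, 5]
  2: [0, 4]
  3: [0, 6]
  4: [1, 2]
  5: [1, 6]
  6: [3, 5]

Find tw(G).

A width-2 tree decomposition is:
Bags: B1 = {3, 5, 6}  B2 = {1, 3, 5}  B3 = {1, 3, 4}  B4 = {2, 3, 4}  B5 = {0, 2, 3}
Tree: B1–B2, B2–B3, B3–B4, B4–B5
Every bag has size at most 3, so the width is 3 − 1 = 2 and tw(G) ≤ 2. For the lower bound, G contains the cycle 3–6–5–1–4–2–0–3, so G is not a forest; only forests have treewidth ≤ 1, hence tw(G) ≥ 2. Therefore the treewidth is 2.

2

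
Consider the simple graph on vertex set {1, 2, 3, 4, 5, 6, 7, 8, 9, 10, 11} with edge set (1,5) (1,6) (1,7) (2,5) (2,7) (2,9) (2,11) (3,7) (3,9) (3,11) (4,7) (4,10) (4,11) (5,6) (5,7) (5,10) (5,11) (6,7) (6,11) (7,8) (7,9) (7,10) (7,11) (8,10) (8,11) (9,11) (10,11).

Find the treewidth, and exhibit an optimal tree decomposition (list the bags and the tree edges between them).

Treewidth 3.
Bags: B1 = {5, 7, 10, 11}  B2 = {2, 5, 7, 11}  B3 = {7, 8, 10, 11}  B4 = {4, 7, 10, 11}  B5 = {5, 6, 7, 11}  B6 = {2, 7, 9, 11}  B7 = {1, 5, 6, 7}  B8 = {3, 7, 9, 11}
Tree: B1–B2, B1–B3, B1–B4, B2–B5, B2–B6, B5–B7, B6–B8

Each bag holds 4 vertices, so the decomposition has width 3, which upper-bounds the treewidth. For the lower bound, the 4 vertices {1, 5, 6, 7} are pairwise adjacent, and any tree decomposition puts a clique entirely inside one bag — forcing width ≥ 3. Combining the bounds, tw(G) = 3.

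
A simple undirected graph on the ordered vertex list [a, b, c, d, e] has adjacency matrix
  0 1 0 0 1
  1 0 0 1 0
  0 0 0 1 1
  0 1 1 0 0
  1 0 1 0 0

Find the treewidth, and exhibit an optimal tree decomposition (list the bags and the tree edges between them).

Treewidth 2.
Bags: B1 = {c, d, e}  B2 = {b, d, e}  B3 = {a, b, e}
Tree: B1–B2, B2–B3

Each bag holds 3 vertices, so the decomposition has width 2, which upper-bounds the treewidth. The edges e–c–d–b–a–e form a cycle, so G is not a tree and its treewidth is at least 2. The upper and lower bounds meet at 2, so that is the treewidth.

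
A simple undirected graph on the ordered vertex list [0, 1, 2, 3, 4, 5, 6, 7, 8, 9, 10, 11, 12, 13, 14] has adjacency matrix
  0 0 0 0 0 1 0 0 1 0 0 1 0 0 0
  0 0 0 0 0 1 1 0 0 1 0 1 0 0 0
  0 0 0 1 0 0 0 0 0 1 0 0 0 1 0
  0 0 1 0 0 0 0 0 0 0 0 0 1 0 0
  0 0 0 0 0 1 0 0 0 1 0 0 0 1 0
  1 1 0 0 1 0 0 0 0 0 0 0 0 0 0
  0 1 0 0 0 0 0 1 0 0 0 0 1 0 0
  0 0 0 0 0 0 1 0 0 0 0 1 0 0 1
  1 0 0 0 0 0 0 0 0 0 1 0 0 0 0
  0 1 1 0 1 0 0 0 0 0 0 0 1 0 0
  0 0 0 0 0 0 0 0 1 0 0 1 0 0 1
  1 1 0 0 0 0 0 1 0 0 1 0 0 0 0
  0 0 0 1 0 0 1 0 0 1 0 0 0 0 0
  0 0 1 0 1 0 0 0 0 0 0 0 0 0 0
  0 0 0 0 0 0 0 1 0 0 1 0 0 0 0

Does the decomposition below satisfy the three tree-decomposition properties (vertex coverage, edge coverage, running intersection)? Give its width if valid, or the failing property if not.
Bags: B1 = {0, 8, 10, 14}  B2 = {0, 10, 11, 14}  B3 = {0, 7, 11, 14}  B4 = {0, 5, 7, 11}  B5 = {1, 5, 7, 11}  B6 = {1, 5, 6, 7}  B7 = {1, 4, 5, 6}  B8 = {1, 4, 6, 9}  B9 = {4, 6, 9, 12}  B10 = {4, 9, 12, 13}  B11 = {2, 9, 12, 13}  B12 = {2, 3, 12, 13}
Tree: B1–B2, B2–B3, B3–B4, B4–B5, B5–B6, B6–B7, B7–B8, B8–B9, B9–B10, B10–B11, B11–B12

Yes; width 3.

Checking the three conditions: (i) the bags cover all of {0, 1, 2, 3, 4, 5, 6, 7, 8, 9, 10, 11, 12, 13, 14}; (ii) for each edge, some bag contains both endpoints; (iii) the bags containing any fixed vertex form a subtree. All hold, so the decomposition is valid with width 4 − 1 = 3.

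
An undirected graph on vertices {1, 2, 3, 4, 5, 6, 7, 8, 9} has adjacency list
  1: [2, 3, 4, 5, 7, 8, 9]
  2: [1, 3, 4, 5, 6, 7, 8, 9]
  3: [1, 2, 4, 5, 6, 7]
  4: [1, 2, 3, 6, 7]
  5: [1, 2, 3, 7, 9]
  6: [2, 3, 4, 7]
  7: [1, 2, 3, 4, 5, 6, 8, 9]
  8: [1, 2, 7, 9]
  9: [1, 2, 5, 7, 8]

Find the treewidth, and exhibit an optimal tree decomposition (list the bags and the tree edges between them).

Each bag holds 5 vertices, so the decomposition has width 4, which upper-bounds the treewidth. On the other hand G contains the 5-clique {1, 2, 7, 8, 9}. A clique must lie in a single bag of any decomposition, so no decomposition can have width below 4. Combining the bounds, tw(G) = 4.

Treewidth 4.
One optimal decomposition is:
Bags: B1 = {1, 2, 3, 5, 7}  B2 = {1, 2, 5, 7, 9}  B3 = {1, 2, 7, 8, 9}  B4 = {1, 2, 3, 4, 7}  B5 = {2, 3, 4, 6, 7}
Tree: B1–B2, B2–B3, B1–B4, B4–B5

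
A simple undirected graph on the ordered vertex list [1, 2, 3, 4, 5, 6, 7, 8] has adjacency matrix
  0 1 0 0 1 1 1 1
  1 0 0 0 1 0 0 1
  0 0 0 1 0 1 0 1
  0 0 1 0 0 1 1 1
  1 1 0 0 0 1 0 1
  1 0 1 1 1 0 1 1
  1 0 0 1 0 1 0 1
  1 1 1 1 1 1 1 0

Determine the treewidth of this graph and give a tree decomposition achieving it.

Every bag has size at most 4, so the width is 4 − 1 = 3 and tw(G) ≤ 3. On the other hand G contains the 4-clique {1, 2, 5, 8}. A clique must lie in a single bag of any decomposition, so no decomposition can have width below 3. Therefore the treewidth is 3.

Treewidth 3.
One optimal decomposition is:
Bags: B1 = {1, 6, 7, 8}  B2 = {4, 6, 7, 8}  B3 = {3, 4, 6, 8}  B4 = {1, 5, 6, 8}  B5 = {1, 2, 5, 8}
Tree: B1–B2, B2–B3, B1–B4, B4–B5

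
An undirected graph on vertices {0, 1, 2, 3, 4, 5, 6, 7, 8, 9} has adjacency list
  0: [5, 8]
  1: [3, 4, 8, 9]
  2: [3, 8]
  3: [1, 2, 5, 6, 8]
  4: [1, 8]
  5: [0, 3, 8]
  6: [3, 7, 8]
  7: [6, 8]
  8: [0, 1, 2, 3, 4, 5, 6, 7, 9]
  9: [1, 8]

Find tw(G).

A width-2 tree decomposition is:
Bags: B1 = {1, 3, 8}  B2 = {3, 6, 8}  B3 = {3, 5, 8}  B4 = {1, 4, 8}  B5 = {6, 7, 8}  B6 = {2, 3, 8}  B7 = {1, 8, 9}  B8 = {0, 5, 8}
Tree: B1–B2, B2–B3, B1–B4, B2–B5, B3–B6, B4–B7, B3–B8
Each bag holds 3 vertices, so the decomposition has width 2, which upper-bounds the treewidth. For the lower bound, the 3 vertices {0, 5, 8} are pairwise adjacent, and any tree decomposition puts a clique entirely inside one bag — forcing width ≥ 2. Therefore the treewidth is 2.

2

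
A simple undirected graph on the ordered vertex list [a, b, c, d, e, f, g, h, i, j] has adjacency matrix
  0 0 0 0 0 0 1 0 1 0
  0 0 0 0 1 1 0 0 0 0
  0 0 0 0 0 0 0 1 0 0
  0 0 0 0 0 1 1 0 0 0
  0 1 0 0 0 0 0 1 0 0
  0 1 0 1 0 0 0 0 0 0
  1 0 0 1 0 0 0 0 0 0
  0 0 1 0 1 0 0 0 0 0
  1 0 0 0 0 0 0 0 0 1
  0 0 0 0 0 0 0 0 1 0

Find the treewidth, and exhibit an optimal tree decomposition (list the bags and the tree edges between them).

Treewidth 1.
One optimal decomposition is:
Bags: B1 = {c, h}  B2 = {e, h}  B3 = {b, e}  B4 = {b, f}  B5 = {d, f}  B6 = {d, g}  B7 = {a, g}  B8 = {a, i}  B9 = {i, j}
Tree: B1–B2, B2–B3, B3–B4, B4–B5, B5–B6, B6–B7, B7–B8, B8–B9

Each bag holds 2 vertices, so the decomposition has width 1, which upper-bounds the treewidth. Since G has at least one edge (e.g. c–h), it is not an edgeless graph, so tw(G) ≥ 1. The upper and lower bounds meet at 1, so that is the treewidth.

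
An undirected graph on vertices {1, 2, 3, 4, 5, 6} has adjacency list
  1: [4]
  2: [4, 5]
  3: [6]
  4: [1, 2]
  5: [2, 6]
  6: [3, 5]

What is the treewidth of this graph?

A width-1 tree decomposition is:
Bags: B1 = {1, 4}  B2 = {2, 4}  B3 = {2, 5}  B4 = {5, 6}  B5 = {3, 6}
Tree: B1–B2, B2–B3, B3–B4, B4–B5
The largest bag has 2 vertices, giving width 1; this decomposition certifies tw(G) ≤ 1. Since G has at least one edge (e.g. 1–4), it is not an edgeless graph, so tw(G) ≥ 1. Therefore the treewidth is 1.

1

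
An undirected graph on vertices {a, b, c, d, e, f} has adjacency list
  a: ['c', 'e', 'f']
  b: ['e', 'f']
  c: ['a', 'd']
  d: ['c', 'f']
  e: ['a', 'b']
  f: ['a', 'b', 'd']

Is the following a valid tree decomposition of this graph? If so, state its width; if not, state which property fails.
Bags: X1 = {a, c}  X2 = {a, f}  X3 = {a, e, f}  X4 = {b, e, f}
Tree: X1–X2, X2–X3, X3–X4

No — vertex d appears in no bag.

A tree decomposition must satisfy three properties: every vertex lies in some bag; for every edge, both endpoints lie together in some bag; and for every vertex, the bags containing it form a connected subtree. Here vertex d appears in no bag, so the decomposition is invalid.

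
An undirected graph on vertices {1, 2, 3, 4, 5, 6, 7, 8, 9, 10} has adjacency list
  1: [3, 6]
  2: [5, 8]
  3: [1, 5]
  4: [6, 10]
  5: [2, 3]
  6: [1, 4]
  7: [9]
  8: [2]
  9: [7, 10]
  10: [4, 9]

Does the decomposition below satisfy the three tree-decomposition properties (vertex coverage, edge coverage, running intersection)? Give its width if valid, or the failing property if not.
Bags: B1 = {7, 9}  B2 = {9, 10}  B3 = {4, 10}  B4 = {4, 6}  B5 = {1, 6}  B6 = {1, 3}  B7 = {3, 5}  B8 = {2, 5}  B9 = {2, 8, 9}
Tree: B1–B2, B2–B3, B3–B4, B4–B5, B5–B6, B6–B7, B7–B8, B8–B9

A tree decomposition must satisfy three properties: every vertex lies in some bag; for every edge, both endpoints lie together in some bag; and for every vertex, the bags containing it form a connected subtree. Here bags containing vertex 9 are not connected in the tree, so the decomposition is invalid.

No — bags containing vertex 9 are not connected in the tree.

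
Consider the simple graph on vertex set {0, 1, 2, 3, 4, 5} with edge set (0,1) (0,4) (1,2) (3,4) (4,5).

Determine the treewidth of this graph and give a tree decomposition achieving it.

Every bag has size at most 2, so the width is 2 − 1 = 1 and tw(G) ≤ 1. Any graph with an edge has treewidth ≥ 1, and G has the edge 4–0. Therefore the treewidth is 1.

Treewidth 1.
Bags: B1 = {0, 4}  B2 = {4, 5}  B3 = {0, 1}  B4 = {3, 4}  B5 = {1, 2}
Tree: B1–B2, B1–B3, B1–B4, B3–B5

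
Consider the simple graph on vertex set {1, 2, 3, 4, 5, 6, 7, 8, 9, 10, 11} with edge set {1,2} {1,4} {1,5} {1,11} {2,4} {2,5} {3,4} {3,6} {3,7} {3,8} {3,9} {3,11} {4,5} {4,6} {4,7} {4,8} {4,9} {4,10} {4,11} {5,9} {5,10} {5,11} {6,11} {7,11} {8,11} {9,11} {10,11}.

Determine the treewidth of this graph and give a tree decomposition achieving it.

Treewidth 3.
One such decomposition:
Bags: B1 = {3, 4, 9, 11}  B2 = {4, 5, 9, 11}  B3 = {3, 4, 6, 11}  B4 = {4, 5, 10, 11}  B5 = {3, 4, 8, 11}  B6 = {1, 4, 5, 11}  B7 = {1, 2, 4, 5}  B8 = {3, 4, 7, 11}
Tree: B1–B2, B1–B3, B2–B4, B3–B5, B2–B6, B6–B7, B5–B8

Every bag has size at most 4, so the width is 4 − 1 = 3 and tw(G) ≤ 3. For the lower bound, the 4 vertices {1, 2, 4, 5} are pairwise adjacent, and any tree decomposition puts a clique entirely inside one bag — forcing width ≥ 3. Therefore the treewidth is 3.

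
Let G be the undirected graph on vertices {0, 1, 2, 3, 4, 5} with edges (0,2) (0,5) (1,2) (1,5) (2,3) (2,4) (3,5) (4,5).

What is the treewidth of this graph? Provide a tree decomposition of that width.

Treewidth 2.
Bags: B1 = {1, 2, 5}  B2 = {0, 2, 5}  B3 = {2, 3, 5}  B4 = {2, 4, 5}
Tree: B1–B2, B2–B3, B3–B4

Each bag holds 3 vertices, so the decomposition has width 2, which upper-bounds the treewidth. Since 2–1–5–0–2 is a cycle in G, G is not acyclic. Forests are exactly the graphs of treewidth ≤ 1, so tw(G) ≥ 2. Hence tw(G) = 2 exactly.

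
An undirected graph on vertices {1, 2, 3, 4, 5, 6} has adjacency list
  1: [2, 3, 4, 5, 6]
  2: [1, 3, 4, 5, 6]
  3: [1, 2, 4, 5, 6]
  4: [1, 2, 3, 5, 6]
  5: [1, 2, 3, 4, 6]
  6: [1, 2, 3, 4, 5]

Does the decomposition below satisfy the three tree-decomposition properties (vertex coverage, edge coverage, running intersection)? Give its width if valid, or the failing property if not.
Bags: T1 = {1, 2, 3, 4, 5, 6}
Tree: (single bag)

Vertex coverage: the bags together contain {1, 2, 3, 4, 5, 6}, the full vertex set. Edge coverage: each edge of G has both endpoints in at least one bag. Running intersection: for every vertex, the bags containing it form a connected subtree. All three properties hold, so this is a valid tree decomposition of width max|bag| − 1 = 5, and hence tw(G) ≤ 5.

Yes; width 5.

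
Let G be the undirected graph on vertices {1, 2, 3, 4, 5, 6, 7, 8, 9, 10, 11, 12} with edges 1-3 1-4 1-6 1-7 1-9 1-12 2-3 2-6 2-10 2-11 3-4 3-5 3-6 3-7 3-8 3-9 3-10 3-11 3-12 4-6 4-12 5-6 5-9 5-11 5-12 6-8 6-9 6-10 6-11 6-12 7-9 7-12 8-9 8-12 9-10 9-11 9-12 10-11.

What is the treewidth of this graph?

A width-4 tree decomposition is:
Bags: B1 = {3, 5, 6, 9, 12}  B2 = {1, 3, 6, 9, 12}  B3 = {3, 6, 8, 9, 12}  B4 = {3, 5, 6, 9, 11}  B5 = {1, 3, 7, 9, 12}  B6 = {1, 3, 4, 6, 12}  B7 = {3, 6, 9, 10, 11}  B8 = {2, 3, 6, 10, 11}
Tree: B1–B2, B2–B3, B1–B4, B2–B5, B2–B6, B4–B7, B7–B8
Every bag has size at most 5, so the width is 5 − 1 = 4 and tw(G) ≤ 4. For the lower bound, the 5 vertices {3, 6, 9, 10, 11} are pairwise adjacent, and any tree decomposition puts a clique entirely inside one bag — forcing width ≥ 4. Hence tw(G) = 4 exactly.

4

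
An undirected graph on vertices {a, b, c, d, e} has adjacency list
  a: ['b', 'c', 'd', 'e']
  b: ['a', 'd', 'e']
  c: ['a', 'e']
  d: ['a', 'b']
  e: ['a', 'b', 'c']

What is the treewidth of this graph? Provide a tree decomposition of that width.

Each bag holds 3 vertices, so the decomposition has width 2, which upper-bounds the treewidth. On the other hand G contains the 3-clique {a, b, d}. A clique must lie in a single bag of any decomposition, so no decomposition can have width below 2. The upper and lower bounds meet at 2, so that is the treewidth.

Treewidth 2.
One optimal decomposition is:
Bags: B1 = {a, b, d}  B2 = {a, b, e}  B3 = {a, c, e}
Tree: B1–B2, B2–B3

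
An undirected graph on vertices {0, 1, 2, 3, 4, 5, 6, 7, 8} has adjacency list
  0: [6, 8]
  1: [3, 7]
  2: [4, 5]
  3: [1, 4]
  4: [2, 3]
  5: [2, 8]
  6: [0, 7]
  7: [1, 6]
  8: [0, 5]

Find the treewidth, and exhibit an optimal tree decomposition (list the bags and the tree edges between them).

Treewidth 2.
One optimal decomposition is:
Bags: B1 = {2, 3, 4}  B2 = {2, 3, 5}  B3 = {3, 5, 8}  B4 = {0, 3, 8}  B5 = {0, 3, 6}  B6 = {3, 6, 7}  B7 = {1, 3, 7}
Tree: B1–B2, B2–B3, B3–B4, B4–B5, B5–B6, B6–B7

The largest bag has 3 vertices, giving width 2; this decomposition certifies tw(G) ≤ 2. For the lower bound, G contains the cycle 3–4–2–5–8–0–6–7–1–3, so G is not a forest; only forests have treewidth ≤ 1, hence tw(G) ≥ 2. The upper and lower bounds meet at 2, so that is the treewidth.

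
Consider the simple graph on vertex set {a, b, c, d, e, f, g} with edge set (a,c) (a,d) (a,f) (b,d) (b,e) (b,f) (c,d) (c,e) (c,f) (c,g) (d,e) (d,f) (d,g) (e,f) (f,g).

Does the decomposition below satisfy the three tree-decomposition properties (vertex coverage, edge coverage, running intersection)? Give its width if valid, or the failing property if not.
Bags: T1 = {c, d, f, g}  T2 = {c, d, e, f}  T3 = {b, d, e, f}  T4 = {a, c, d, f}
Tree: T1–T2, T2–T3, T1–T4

Yes; width 3.

Every vertex of G appears in some bag (union = {a, b, c, d, e, f, g}); every edge is covered by a bag; and for each vertex v the set of bags containing v is connected in the bag tree. The decomposition is therefore valid. The largest bag has 4 vertices, so the width is 3.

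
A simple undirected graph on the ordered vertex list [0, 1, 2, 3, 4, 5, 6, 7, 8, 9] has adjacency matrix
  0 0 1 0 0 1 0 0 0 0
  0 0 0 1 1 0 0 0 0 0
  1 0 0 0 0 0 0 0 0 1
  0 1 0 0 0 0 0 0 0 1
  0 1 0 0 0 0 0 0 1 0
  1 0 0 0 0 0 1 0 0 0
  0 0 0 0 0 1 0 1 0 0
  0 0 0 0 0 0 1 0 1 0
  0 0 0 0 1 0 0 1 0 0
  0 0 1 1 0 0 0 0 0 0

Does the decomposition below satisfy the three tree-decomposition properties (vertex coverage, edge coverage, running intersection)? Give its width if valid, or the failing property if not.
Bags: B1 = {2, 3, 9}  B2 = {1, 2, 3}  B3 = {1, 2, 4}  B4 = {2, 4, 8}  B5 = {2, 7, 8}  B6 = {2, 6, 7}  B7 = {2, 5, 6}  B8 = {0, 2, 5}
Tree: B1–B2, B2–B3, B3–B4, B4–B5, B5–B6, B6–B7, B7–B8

Yes; width 2.

Every vertex of G appears in some bag (union = {0, 1, 2, 3, 4, 5, 6, 7, 8, 9}); every edge is covered by a bag; and for each vertex v the set of bags containing v is connected in the bag tree. The decomposition is therefore valid. The largest bag has 3 vertices, so the width is 2.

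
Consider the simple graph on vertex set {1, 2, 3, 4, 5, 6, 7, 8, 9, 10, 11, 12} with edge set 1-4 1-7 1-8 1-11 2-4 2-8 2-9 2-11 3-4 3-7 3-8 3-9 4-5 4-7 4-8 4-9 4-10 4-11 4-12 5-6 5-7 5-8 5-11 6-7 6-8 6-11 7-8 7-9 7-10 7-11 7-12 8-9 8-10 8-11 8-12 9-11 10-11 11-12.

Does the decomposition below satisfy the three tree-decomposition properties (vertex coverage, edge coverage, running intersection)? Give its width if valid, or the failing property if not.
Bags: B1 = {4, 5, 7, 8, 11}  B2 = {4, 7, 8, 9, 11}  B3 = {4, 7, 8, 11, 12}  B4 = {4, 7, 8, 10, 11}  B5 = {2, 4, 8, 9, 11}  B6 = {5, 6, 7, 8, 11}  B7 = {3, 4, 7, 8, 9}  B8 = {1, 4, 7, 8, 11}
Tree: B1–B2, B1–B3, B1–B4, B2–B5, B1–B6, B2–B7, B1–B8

Checking the three conditions: (i) the bags cover all of {1, 2, 3, 4, 5, 6, 7, 8, 9, 10, 11, 12}; (ii) for each edge, some bag contains both endpoints; (iii) the bags containing any fixed vertex form a subtree. All hold, so the decomposition is valid with width 5 − 1 = 4.

Yes; width 4.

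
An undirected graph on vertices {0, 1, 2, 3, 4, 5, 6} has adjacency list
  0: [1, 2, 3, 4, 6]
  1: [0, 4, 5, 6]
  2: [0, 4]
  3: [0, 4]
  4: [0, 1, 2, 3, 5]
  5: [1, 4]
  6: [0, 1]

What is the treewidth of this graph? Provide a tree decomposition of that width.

The largest bag has 3 vertices, giving width 2; this decomposition certifies tw(G) ≤ 2. On the other hand G contains the 3-clique {0, 1, 4}. A clique must lie in a single bag of any decomposition, so no decomposition can have width below 2. The upper and lower bounds meet at 2, so that is the treewidth.

Treewidth 2.
One optimal decomposition is:
Bags: B1 = {0, 3, 4}  B2 = {0, 1, 4}  B3 = {0, 2, 4}  B4 = {0, 1, 6}  B5 = {1, 4, 5}
Tree: B1–B2, B1–B3, B2–B4, B2–B5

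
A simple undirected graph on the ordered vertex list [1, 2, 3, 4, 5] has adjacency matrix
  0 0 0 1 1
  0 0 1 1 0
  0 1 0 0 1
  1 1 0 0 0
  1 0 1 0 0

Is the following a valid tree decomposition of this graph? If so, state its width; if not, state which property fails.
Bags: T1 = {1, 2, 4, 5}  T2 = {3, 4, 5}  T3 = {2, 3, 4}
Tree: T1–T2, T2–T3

A tree decomposition must satisfy three properties: every vertex lies in some bag; for every edge, both endpoints lie together in some bag; and for every vertex, the bags containing it form a connected subtree. Here bags containing vertex 2 are not connected in the tree, so the decomposition is invalid.

No — bags containing vertex 2 are not connected in the tree.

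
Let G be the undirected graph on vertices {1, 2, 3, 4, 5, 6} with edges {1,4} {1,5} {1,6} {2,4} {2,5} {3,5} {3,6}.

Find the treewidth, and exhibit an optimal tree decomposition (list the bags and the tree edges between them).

Treewidth 2.
One such decomposition:
Bags: B1 = {3, 5, 6}  B2 = {1, 5, 6}  B3 = {1, 2, 5}  B4 = {1, 2, 4}
Tree: B1–B2, B2–B3, B3–B4

Each bag holds 3 vertices, so the decomposition has width 2, which upper-bounds the treewidth. Since 3–6–1–5–3 is a cycle in G, G is not acyclic. Forests are exactly the graphs of treewidth ≤ 1, so tw(G) ≥ 2. Hence tw(G) = 2 exactly.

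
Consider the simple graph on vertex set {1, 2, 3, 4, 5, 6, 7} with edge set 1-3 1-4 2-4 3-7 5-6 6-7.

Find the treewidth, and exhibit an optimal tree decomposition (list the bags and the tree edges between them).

Treewidth 1.
One optimal decomposition is:
Bags: B1 = {2, 4}  B2 = {1, 4}  B3 = {1, 3}  B4 = {3, 7}  B5 = {6, 7}  B6 = {5, 6}
Tree: B1–B2, B2–B3, B3–B4, B4–B5, B5–B6

The largest bag has 2 vertices, giving width 1; this decomposition certifies tw(G) ≤ 1. Any graph with an edge has treewidth ≥ 1, and G has the edge 2–4. Hence tw(G) = 1 exactly.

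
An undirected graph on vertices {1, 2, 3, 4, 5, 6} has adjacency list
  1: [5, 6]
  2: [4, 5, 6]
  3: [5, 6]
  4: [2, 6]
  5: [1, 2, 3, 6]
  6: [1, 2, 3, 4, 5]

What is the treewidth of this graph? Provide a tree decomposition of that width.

Treewidth 2.
Bags: B1 = {2, 5, 6}  B2 = {2, 4, 6}  B3 = {1, 5, 6}  B4 = {3, 5, 6}
Tree: B1–B2, B1–B3, B1–B4

Every bag has size at most 3, so the width is 3 − 1 = 2 and tw(G) ≤ 2. Conversely, {2, 4, 6} is a clique of size 3, and the vertices of any clique must share a bag in every tree decomposition; so some bag has ≥ 3 vertices and tw(G) ≥ 2. Hence tw(G) = 2 exactly.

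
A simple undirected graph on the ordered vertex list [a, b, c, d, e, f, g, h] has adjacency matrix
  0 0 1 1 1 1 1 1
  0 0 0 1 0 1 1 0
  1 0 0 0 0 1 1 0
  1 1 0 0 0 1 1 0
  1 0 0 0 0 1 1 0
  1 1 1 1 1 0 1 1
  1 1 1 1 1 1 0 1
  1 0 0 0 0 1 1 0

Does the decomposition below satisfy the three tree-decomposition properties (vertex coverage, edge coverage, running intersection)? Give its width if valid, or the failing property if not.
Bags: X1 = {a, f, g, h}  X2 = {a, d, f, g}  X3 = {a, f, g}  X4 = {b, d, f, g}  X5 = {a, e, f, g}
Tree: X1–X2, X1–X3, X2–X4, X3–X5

A tree decomposition must satisfy three properties: every vertex lies in some bag; for every edge, both endpoints lie together in some bag; and for every vertex, the bags containing it form a connected subtree. Here vertex c appears in no bag, so the decomposition is invalid.

No — vertex c appears in no bag.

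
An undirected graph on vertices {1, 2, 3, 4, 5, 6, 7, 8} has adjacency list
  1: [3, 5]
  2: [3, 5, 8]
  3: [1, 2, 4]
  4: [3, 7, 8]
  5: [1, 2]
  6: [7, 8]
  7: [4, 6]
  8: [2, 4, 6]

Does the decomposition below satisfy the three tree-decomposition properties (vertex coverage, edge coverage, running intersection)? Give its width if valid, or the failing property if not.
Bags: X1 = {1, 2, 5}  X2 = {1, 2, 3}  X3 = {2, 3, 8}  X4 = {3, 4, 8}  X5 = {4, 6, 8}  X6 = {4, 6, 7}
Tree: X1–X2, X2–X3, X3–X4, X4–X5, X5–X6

Yes; width 2.

Checking the three conditions: (i) the bags cover all of {1, 2, 3, 4, 5, 6, 7, 8}; (ii) for each edge, some bag contains both endpoints; (iii) the bags containing any fixed vertex form a subtree. All hold, so the decomposition is valid with width 3 − 1 = 2.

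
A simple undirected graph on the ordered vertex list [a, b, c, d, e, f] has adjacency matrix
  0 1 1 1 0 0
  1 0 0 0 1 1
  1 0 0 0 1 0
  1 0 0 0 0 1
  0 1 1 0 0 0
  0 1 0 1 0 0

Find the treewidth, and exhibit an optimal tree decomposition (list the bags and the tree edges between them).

Every bag has size at most 3, so the width is 3 − 1 = 2 and tw(G) ≤ 2. The edges f–d–a–b–f form a cycle, so G is not a tree and its treewidth is at least 2. Hence tw(G) = 2 exactly.

Treewidth 2.
One optimal decomposition is:
Bags: B1 = {b, d, f}  B2 = {a, b, d}  B3 = {a, b, e}  B4 = {a, c, e}
Tree: B1–B2, B2–B3, B3–B4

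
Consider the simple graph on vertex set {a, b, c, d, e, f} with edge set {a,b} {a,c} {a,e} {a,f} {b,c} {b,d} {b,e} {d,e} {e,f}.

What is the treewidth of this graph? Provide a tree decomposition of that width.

Treewidth 2.
One such decomposition:
Bags: B1 = {a, b, e}  B2 = {a, b, c}  B3 = {b, d, e}  B4 = {a, e, f}
Tree: B1–B2, B1–B3, B1–B4

The largest bag has 3 vertices, giving width 2; this decomposition certifies tw(G) ≤ 2. On the other hand G contains the 3-clique {b, d, e}. A clique must lie in a single bag of any decomposition, so no decomposition can have width below 2. Therefore the treewidth is 2.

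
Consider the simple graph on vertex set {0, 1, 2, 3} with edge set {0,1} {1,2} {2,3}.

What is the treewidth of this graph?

A width-1 tree decomposition is:
Bags: B1 = {2, 3}  B2 = {1, 2}  B3 = {0, 1}
Tree: B1–B2, B2–B3
Each bag holds 2 vertices, so the decomposition has width 1, which upper-bounds the treewidth. G has an edge, so its treewidth is at least 1. The upper and lower bounds meet at 1, so that is the treewidth.

1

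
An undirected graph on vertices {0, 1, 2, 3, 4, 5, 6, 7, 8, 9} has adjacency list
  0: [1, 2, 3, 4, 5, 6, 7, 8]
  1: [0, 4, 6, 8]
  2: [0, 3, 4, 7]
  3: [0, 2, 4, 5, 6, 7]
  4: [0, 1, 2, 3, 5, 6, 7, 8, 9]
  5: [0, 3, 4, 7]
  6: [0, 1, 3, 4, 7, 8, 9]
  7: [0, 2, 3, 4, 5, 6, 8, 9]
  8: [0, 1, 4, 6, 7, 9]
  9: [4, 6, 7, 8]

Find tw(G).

4

A width-4 tree decomposition is:
Bags: B1 = {0, 3, 4, 6, 7}  B2 = {0, 4, 6, 7, 8}  B3 = {0, 3, 4, 5, 7}  B4 = {4, 6, 7, 8, 9}  B5 = {0, 1, 4, 6, 8}  B6 = {0, 2, 3, 4, 7}
Tree: B1–B2, B1–B3, B2–B4, B2–B5, B3–B6
Each bag holds 5 vertices, so the decomposition has width 4, which upper-bounds the treewidth. On the other hand G contains the 5-clique {0, 1, 4, 6, 8}. A clique must lie in a single bag of any decomposition, so no decomposition can have width below 4. Therefore the treewidth is 4.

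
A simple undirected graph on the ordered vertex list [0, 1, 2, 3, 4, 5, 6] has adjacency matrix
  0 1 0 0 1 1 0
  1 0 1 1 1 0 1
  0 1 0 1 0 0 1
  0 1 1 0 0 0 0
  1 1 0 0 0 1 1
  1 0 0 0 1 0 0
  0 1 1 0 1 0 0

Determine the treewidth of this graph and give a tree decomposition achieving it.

Treewidth 2.
One such decomposition:
Bags: B1 = {1, 4, 6}  B2 = {1, 2, 6}  B3 = {0, 1, 4}  B4 = {1, 2, 3}  B5 = {0, 4, 5}
Tree: B1–B2, B1–B3, B2–B4, B3–B5

The largest bag has 3 vertices, giving width 2; this decomposition certifies tw(G) ≤ 2. Conversely, {0, 1, 4} is a clique of size 3, and the vertices of any clique must share a bag in every tree decomposition; so some bag has ≥ 3 vertices and tw(G) ≥ 2. Therefore the treewidth is 2.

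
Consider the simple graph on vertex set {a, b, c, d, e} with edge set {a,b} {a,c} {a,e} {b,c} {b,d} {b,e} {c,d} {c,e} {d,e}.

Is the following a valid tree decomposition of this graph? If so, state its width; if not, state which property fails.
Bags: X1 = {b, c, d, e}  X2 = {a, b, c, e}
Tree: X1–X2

Checking the three conditions: (i) the bags cover all of {a, b, c, d, e}; (ii) for each edge, some bag contains both endpoints; (iii) the bags containing any fixed vertex form a subtree. All hold, so the decomposition is valid with width 4 − 1 = 3.

Yes; width 3.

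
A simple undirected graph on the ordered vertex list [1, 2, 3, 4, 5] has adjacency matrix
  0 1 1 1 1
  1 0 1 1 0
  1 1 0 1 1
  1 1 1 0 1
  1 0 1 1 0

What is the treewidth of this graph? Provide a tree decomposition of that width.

Treewidth 3.
One such decomposition:
Bags: B1 = {1, 2, 3, 4}  B2 = {1, 3, 4, 5}
Tree: B1–B2

The largest bag has 4 vertices, giving width 3; this decomposition certifies tw(G) ≤ 3. On the other hand G contains the 4-clique {1, 2, 3, 4}. A clique must lie in a single bag of any decomposition, so no decomposition can have width below 3. Therefore the treewidth is 3.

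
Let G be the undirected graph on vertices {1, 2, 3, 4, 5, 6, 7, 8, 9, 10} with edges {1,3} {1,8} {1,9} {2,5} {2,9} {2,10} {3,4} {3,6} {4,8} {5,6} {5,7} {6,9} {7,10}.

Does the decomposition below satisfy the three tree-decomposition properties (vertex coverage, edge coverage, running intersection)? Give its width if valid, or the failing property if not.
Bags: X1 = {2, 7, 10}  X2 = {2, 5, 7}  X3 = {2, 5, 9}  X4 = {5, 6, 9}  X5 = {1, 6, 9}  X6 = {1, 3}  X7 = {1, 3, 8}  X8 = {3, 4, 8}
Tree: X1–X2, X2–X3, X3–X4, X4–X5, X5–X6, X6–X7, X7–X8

A tree decomposition must satisfy three properties: every vertex lies in some bag; for every edge, both endpoints lie together in some bag; and for every vertex, the bags containing it form a connected subtree. Here edge (6,3) lies in no bag, so the decomposition is invalid.

No — edge (6,3) lies in no bag.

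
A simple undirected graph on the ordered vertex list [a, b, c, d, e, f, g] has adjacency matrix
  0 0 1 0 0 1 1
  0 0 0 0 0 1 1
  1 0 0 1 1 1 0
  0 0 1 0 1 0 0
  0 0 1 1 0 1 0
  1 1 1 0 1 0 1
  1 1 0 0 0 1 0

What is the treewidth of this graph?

2

A width-2 tree decomposition is:
Bags: B1 = {a, f, g}  B2 = {a, c, f}  B3 = {b, f, g}  B4 = {c, e, f}  B5 = {c, d, e}
Tree: B1–B2, B1–B3, B2–B4, B4–B5
The largest bag has 3 vertices, giving width 2; this decomposition certifies tw(G) ≤ 2. On the other hand G contains the 3-clique {c, d, e}. A clique must lie in a single bag of any decomposition, so no decomposition can have width below 2. The upper and lower bounds meet at 2, so that is the treewidth.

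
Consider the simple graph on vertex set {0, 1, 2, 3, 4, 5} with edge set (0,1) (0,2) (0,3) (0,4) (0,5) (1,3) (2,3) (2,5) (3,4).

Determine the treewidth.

2

A width-2 tree decomposition is:
Bags: B1 = {0, 3, 4}  B2 = {0, 1, 3}  B3 = {0, 2, 3}  B4 = {0, 2, 5}
Tree: B1–B2, B1–B3, B3–B4
The largest bag has 3 vertices, giving width 2; this decomposition certifies tw(G) ≤ 2. For the lower bound, the 3 vertices {0, 1, 3} are pairwise adjacent, and any tree decomposition puts a clique entirely inside one bag — forcing width ≥ 2. Combining the bounds, tw(G) = 2.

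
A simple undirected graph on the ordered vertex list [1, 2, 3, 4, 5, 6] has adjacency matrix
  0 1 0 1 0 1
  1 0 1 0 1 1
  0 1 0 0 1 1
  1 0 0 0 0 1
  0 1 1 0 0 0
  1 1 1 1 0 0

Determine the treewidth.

2

A width-2 tree decomposition is:
Bags: B1 = {1, 2, 6}  B2 = {2, 3, 6}  B3 = {2, 3, 5}  B4 = {1, 4, 6}
Tree: B1–B2, B2–B3, B1–B4
Every bag has size at most 3, so the width is 3 − 1 = 2 and tw(G) ≤ 2. On the other hand G contains the 3-clique {1, 2, 6}. A clique must lie in a single bag of any decomposition, so no decomposition can have width below 2. Hence tw(G) = 2 exactly.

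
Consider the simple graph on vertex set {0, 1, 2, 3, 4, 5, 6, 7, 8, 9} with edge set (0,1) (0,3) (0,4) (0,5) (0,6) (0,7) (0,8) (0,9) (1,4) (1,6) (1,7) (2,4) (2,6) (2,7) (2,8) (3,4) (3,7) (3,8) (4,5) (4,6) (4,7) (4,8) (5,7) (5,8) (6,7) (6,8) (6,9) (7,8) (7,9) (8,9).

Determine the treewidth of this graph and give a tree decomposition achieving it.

Each bag holds 5 vertices, so the decomposition has width 4, which upper-bounds the treewidth. On the other hand G contains the 5-clique {0, 6, 7, 8, 9}. A clique must lie in a single bag of any decomposition, so no decomposition can have width below 4. Hence tw(G) = 4 exactly.

Treewidth 4.
One such decomposition:
Bags: B1 = {0, 4, 6, 7, 8}  B2 = {0, 4, 5, 7, 8}  B3 = {0, 1, 4, 6, 7}  B4 = {2, 4, 6, 7, 8}  B5 = {0, 6, 7, 8, 9}  B6 = {0, 3, 4, 7, 8}
Tree: B1–B2, B1–B3, B1–B4, B1–B5, B2–B6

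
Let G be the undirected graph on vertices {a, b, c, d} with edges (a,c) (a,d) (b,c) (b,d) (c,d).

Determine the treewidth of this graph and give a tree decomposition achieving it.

Treewidth 2.
One optimal decomposition is:
Bags: B1 = {b, c, d}  B2 = {a, c, d}
Tree: B1–B2

Each bag holds 3 vertices, so the decomposition has width 2, which upper-bounds the treewidth. For the lower bound, the 3 vertices {a, c, d} are pairwise adjacent, and any tree decomposition puts a clique entirely inside one bag — forcing width ≥ 2. Combining the bounds, tw(G) = 2.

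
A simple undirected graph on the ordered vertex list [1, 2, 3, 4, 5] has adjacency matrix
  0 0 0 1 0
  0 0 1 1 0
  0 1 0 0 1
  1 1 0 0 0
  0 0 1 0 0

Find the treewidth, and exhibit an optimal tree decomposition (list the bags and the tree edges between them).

Treewidth 1.
One optimal decomposition is:
Bags: B1 = {3, 5}  B2 = {2, 3}  B3 = {2, 4}  B4 = {1, 4}
Tree: B1–B2, B2–B3, B3–B4

Every bag has size at most 2, so the width is 2 − 1 = 1 and tw(G) ≤ 1. G has an edge, so its treewidth is at least 1. Therefore the treewidth is 1.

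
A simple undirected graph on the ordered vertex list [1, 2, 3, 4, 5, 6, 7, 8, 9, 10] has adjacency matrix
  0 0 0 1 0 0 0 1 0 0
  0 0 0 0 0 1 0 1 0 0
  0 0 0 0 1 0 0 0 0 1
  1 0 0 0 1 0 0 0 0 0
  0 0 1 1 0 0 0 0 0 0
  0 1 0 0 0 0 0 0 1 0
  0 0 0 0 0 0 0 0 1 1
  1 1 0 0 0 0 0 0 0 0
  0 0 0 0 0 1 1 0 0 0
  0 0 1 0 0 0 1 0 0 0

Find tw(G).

2

A width-2 tree decomposition is:
Bags: B1 = {2, 6, 9}  B2 = {2, 7, 9}  B3 = {2, 7, 10}  B4 = {2, 3, 10}  B5 = {2, 3, 5}  B6 = {2, 4, 5}  B7 = {1, 2, 4}  B8 = {1, 2, 8}
Tree: B1–B2, B2–B3, B3–B4, B4–B5, B5–B6, B6–B7, B7–B8
Every bag has size at most 3, so the width is 3 − 1 = 2 and tw(G) ≤ 2. Since 2–6–9–7–10–3–5–4–1–8–2 is a cycle in G, G is not acyclic. Forests are exactly the graphs of treewidth ≤ 1, so tw(G) ≥ 2. Therefore the treewidth is 2.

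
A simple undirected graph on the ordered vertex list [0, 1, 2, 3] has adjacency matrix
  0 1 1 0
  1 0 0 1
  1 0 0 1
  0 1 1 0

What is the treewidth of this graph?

2

A width-2 tree decomposition is:
Bags: B1 = {0, 2, 3}  B2 = {0, 1, 3}
Tree: B1–B2
The largest bag has 3 vertices, giving width 2; this decomposition certifies tw(G) ≤ 2. For the lower bound, G contains the cycle 3–2–0–1–3, so G is not a forest; only forests have treewidth ≤ 1, hence tw(G) ≥ 2. Combining the bounds, tw(G) = 2.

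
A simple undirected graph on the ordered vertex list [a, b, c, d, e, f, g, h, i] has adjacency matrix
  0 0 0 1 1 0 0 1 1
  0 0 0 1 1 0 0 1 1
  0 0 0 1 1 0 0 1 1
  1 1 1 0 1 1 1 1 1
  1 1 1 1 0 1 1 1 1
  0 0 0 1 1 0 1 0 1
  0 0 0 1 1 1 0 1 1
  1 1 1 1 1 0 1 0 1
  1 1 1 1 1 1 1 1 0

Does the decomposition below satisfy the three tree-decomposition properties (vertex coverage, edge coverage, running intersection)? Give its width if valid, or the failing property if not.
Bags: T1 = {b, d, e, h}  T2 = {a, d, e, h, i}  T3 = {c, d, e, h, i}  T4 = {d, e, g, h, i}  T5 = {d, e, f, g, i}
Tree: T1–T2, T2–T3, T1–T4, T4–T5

A tree decomposition must satisfy three properties: every vertex lies in some bag; for every edge, both endpoints lie together in some bag; and for every vertex, the bags containing it form a connected subtree. Here edge (i,b) lies in no bag, so the decomposition is invalid.

No — edge (i,b) lies in no bag.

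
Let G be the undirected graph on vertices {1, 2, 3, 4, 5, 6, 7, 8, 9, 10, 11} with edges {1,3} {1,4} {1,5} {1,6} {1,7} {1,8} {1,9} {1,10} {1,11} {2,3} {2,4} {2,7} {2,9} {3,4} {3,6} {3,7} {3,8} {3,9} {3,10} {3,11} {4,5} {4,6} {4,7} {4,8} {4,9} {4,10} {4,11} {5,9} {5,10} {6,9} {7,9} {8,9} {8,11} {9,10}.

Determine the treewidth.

4

A width-4 tree decomposition is:
Bags: B1 = {1, 3, 4, 7, 9}  B2 = {1, 3, 4, 9, 10}  B3 = {1, 3, 4, 8, 9}  B4 = {1, 4, 5, 9, 10}  B5 = {1, 3, 4, 8, 11}  B6 = {2, 3, 4, 7, 9}  B7 = {1, 3, 4, 6, 9}
Tree: B1–B2, B1–B3, B2–B4, B3–B5, B1–B6, B2–B7
Every bag has size at most 5, so the width is 5 − 1 = 4 and tw(G) ≤ 4. For the lower bound, the 5 vertices {1, 3, 4, 8, 9} are pairwise adjacent, and any tree decomposition puts a clique entirely inside one bag — forcing width ≥ 4. Therefore the treewidth is 4.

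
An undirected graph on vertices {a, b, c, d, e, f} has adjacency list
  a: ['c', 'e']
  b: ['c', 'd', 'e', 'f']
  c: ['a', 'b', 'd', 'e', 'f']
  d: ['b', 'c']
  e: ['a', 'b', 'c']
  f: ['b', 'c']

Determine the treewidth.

A width-2 tree decomposition is:
Bags: B1 = {b, c, f}  B2 = {b, c, e}  B3 = {a, c, e}  B4 = {b, c, d}
Tree: B1–B2, B2–B3, B1–B4
Each bag holds 3 vertices, so the decomposition has width 2, which upper-bounds the treewidth. On the other hand G contains the 3-clique {a, c, e}. A clique must lie in a single bag of any decomposition, so no decomposition can have width below 2. Therefore the treewidth is 2.

2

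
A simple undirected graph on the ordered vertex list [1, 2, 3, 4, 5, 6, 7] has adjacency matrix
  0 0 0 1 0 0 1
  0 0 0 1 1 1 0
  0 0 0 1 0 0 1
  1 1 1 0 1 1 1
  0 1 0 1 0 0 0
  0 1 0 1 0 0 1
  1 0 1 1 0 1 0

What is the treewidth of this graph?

A width-2 tree decomposition is:
Bags: B1 = {2, 4, 6}  B2 = {2, 4, 5}  B3 = {4, 6, 7}  B4 = {1, 4, 7}  B5 = {3, 4, 7}
Tree: B1–B2, B1–B3, B3–B4, B4–B5
The largest bag has 3 vertices, giving width 2; this decomposition certifies tw(G) ≤ 2. On the other hand G contains the 3-clique {2, 4, 5}. A clique must lie in a single bag of any decomposition, so no decomposition can have width below 2. Therefore the treewidth is 2.

2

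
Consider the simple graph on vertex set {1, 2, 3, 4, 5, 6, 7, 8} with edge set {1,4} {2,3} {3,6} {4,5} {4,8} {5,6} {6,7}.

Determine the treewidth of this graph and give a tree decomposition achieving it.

Treewidth 1.
Bags: B1 = {4, 5}  B2 = {5, 6}  B3 = {4, 8}  B4 = {3, 6}  B5 = {6, 7}  B6 = {1, 4}  B7 = {2, 3}
Tree: B1–B2, B1–B3, B2–B4, B2–B5, B1–B6, B4–B7

The largest bag has 2 vertices, giving width 1; this decomposition certifies tw(G) ≤ 1. Since G has at least one edge (e.g. 4–5), it is not an edgeless graph, so tw(G) ≥ 1. Hence tw(G) = 1 exactly.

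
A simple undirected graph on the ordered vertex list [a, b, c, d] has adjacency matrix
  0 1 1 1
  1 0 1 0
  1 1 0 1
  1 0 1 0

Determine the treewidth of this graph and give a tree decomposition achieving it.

The largest bag has 3 vertices, giving width 2; this decomposition certifies tw(G) ≤ 2. On the other hand G contains the 3-clique {a, c, d}. A clique must lie in a single bag of any decomposition, so no decomposition can have width below 2. Therefore the treewidth is 2.

Treewidth 2.
Bags: B1 = {a, c, d}  B2 = {a, b, c}
Tree: B1–B2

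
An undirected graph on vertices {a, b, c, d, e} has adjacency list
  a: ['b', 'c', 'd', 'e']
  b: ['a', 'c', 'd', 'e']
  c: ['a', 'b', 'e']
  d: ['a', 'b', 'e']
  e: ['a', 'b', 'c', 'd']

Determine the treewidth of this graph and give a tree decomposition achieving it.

Every bag has size at most 4, so the width is 4 − 1 = 3 and tw(G) ≤ 3. On the other hand G contains the 4-clique {a, b, d, e}. A clique must lie in a single bag of any decomposition, so no decomposition can have width below 3. The upper and lower bounds meet at 3, so that is the treewidth.

Treewidth 3.
Bags: B1 = {a, b, c, e}  B2 = {a, b, d, e}
Tree: B1–B2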